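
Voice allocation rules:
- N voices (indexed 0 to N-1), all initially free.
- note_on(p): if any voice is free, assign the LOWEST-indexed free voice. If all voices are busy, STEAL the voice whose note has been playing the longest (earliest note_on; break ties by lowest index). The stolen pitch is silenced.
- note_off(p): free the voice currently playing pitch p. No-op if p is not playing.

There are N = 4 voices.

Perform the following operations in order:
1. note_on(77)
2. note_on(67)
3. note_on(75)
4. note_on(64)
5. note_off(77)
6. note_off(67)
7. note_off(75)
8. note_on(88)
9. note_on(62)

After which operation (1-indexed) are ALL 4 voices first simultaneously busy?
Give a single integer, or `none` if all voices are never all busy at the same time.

Op 1: note_on(77): voice 0 is free -> assigned | voices=[77 - - -]
Op 2: note_on(67): voice 1 is free -> assigned | voices=[77 67 - -]
Op 3: note_on(75): voice 2 is free -> assigned | voices=[77 67 75 -]
Op 4: note_on(64): voice 3 is free -> assigned | voices=[77 67 75 64]
Op 5: note_off(77): free voice 0 | voices=[- 67 75 64]
Op 6: note_off(67): free voice 1 | voices=[- - 75 64]
Op 7: note_off(75): free voice 2 | voices=[- - - 64]
Op 8: note_on(88): voice 0 is free -> assigned | voices=[88 - - 64]
Op 9: note_on(62): voice 1 is free -> assigned | voices=[88 62 - 64]

Answer: 4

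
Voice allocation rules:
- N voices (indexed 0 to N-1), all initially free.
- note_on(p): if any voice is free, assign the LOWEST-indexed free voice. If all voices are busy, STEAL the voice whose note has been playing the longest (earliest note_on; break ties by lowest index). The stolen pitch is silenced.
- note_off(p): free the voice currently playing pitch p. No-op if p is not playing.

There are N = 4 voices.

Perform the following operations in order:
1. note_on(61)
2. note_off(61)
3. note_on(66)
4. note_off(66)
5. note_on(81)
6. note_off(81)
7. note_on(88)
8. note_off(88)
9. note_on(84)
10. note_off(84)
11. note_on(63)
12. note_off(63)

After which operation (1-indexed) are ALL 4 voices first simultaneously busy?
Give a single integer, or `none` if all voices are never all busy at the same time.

Op 1: note_on(61): voice 0 is free -> assigned | voices=[61 - - -]
Op 2: note_off(61): free voice 0 | voices=[- - - -]
Op 3: note_on(66): voice 0 is free -> assigned | voices=[66 - - -]
Op 4: note_off(66): free voice 0 | voices=[- - - -]
Op 5: note_on(81): voice 0 is free -> assigned | voices=[81 - - -]
Op 6: note_off(81): free voice 0 | voices=[- - - -]
Op 7: note_on(88): voice 0 is free -> assigned | voices=[88 - - -]
Op 8: note_off(88): free voice 0 | voices=[- - - -]
Op 9: note_on(84): voice 0 is free -> assigned | voices=[84 - - -]
Op 10: note_off(84): free voice 0 | voices=[- - - -]
Op 11: note_on(63): voice 0 is free -> assigned | voices=[63 - - -]
Op 12: note_off(63): free voice 0 | voices=[- - - -]

Answer: none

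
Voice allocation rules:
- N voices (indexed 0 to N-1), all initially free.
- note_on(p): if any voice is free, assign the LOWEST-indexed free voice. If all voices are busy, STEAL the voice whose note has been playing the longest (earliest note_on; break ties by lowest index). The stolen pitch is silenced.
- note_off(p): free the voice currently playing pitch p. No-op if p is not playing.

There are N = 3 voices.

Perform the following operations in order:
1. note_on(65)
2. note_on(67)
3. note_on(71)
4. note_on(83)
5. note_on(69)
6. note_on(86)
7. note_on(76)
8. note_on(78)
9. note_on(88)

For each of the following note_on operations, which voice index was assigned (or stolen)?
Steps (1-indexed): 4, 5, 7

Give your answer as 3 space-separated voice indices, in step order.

Op 1: note_on(65): voice 0 is free -> assigned | voices=[65 - -]
Op 2: note_on(67): voice 1 is free -> assigned | voices=[65 67 -]
Op 3: note_on(71): voice 2 is free -> assigned | voices=[65 67 71]
Op 4: note_on(83): all voices busy, STEAL voice 0 (pitch 65, oldest) -> assign | voices=[83 67 71]
Op 5: note_on(69): all voices busy, STEAL voice 1 (pitch 67, oldest) -> assign | voices=[83 69 71]
Op 6: note_on(86): all voices busy, STEAL voice 2 (pitch 71, oldest) -> assign | voices=[83 69 86]
Op 7: note_on(76): all voices busy, STEAL voice 0 (pitch 83, oldest) -> assign | voices=[76 69 86]
Op 8: note_on(78): all voices busy, STEAL voice 1 (pitch 69, oldest) -> assign | voices=[76 78 86]
Op 9: note_on(88): all voices busy, STEAL voice 2 (pitch 86, oldest) -> assign | voices=[76 78 88]

Answer: 0 1 0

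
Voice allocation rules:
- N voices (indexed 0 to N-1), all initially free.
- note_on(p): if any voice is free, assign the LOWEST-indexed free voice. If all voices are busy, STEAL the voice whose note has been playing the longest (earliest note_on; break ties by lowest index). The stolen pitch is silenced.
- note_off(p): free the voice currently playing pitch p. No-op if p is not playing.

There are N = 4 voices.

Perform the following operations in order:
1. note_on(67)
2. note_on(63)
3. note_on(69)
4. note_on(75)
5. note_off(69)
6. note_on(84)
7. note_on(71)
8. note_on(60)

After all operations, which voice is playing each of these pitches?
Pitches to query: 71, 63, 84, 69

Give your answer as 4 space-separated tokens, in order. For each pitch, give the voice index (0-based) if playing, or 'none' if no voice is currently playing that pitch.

Answer: 0 none 2 none

Derivation:
Op 1: note_on(67): voice 0 is free -> assigned | voices=[67 - - -]
Op 2: note_on(63): voice 1 is free -> assigned | voices=[67 63 - -]
Op 3: note_on(69): voice 2 is free -> assigned | voices=[67 63 69 -]
Op 4: note_on(75): voice 3 is free -> assigned | voices=[67 63 69 75]
Op 5: note_off(69): free voice 2 | voices=[67 63 - 75]
Op 6: note_on(84): voice 2 is free -> assigned | voices=[67 63 84 75]
Op 7: note_on(71): all voices busy, STEAL voice 0 (pitch 67, oldest) -> assign | voices=[71 63 84 75]
Op 8: note_on(60): all voices busy, STEAL voice 1 (pitch 63, oldest) -> assign | voices=[71 60 84 75]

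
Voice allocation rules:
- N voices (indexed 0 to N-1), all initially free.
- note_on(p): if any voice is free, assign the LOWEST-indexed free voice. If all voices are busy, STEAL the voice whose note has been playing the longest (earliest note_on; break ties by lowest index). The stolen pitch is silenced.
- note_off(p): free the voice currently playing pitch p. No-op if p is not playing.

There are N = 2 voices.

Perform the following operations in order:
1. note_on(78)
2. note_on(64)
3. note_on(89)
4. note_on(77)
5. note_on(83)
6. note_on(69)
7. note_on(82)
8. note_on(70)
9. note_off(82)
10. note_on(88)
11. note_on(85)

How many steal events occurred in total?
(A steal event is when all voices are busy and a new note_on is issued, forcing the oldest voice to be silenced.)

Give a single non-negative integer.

Answer: 7

Derivation:
Op 1: note_on(78): voice 0 is free -> assigned | voices=[78 -]
Op 2: note_on(64): voice 1 is free -> assigned | voices=[78 64]
Op 3: note_on(89): all voices busy, STEAL voice 0 (pitch 78, oldest) -> assign | voices=[89 64]
Op 4: note_on(77): all voices busy, STEAL voice 1 (pitch 64, oldest) -> assign | voices=[89 77]
Op 5: note_on(83): all voices busy, STEAL voice 0 (pitch 89, oldest) -> assign | voices=[83 77]
Op 6: note_on(69): all voices busy, STEAL voice 1 (pitch 77, oldest) -> assign | voices=[83 69]
Op 7: note_on(82): all voices busy, STEAL voice 0 (pitch 83, oldest) -> assign | voices=[82 69]
Op 8: note_on(70): all voices busy, STEAL voice 1 (pitch 69, oldest) -> assign | voices=[82 70]
Op 9: note_off(82): free voice 0 | voices=[- 70]
Op 10: note_on(88): voice 0 is free -> assigned | voices=[88 70]
Op 11: note_on(85): all voices busy, STEAL voice 1 (pitch 70, oldest) -> assign | voices=[88 85]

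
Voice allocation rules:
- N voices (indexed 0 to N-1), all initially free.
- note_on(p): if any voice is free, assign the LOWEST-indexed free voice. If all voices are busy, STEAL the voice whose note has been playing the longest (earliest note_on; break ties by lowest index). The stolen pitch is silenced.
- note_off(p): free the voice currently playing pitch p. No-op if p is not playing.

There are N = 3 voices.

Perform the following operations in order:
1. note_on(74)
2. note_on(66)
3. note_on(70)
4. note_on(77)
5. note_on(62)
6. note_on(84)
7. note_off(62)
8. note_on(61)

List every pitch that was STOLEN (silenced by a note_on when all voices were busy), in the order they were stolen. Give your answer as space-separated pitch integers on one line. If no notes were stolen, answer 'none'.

Op 1: note_on(74): voice 0 is free -> assigned | voices=[74 - -]
Op 2: note_on(66): voice 1 is free -> assigned | voices=[74 66 -]
Op 3: note_on(70): voice 2 is free -> assigned | voices=[74 66 70]
Op 4: note_on(77): all voices busy, STEAL voice 0 (pitch 74, oldest) -> assign | voices=[77 66 70]
Op 5: note_on(62): all voices busy, STEAL voice 1 (pitch 66, oldest) -> assign | voices=[77 62 70]
Op 6: note_on(84): all voices busy, STEAL voice 2 (pitch 70, oldest) -> assign | voices=[77 62 84]
Op 7: note_off(62): free voice 1 | voices=[77 - 84]
Op 8: note_on(61): voice 1 is free -> assigned | voices=[77 61 84]

Answer: 74 66 70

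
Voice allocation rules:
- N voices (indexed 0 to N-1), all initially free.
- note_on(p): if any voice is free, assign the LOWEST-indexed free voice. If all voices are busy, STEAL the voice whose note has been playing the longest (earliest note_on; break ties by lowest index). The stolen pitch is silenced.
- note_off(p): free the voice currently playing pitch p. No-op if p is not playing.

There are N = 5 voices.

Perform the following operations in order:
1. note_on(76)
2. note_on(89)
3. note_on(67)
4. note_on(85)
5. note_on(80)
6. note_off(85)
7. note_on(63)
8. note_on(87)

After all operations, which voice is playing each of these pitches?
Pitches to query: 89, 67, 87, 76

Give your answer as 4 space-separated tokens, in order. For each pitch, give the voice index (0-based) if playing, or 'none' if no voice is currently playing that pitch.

Op 1: note_on(76): voice 0 is free -> assigned | voices=[76 - - - -]
Op 2: note_on(89): voice 1 is free -> assigned | voices=[76 89 - - -]
Op 3: note_on(67): voice 2 is free -> assigned | voices=[76 89 67 - -]
Op 4: note_on(85): voice 3 is free -> assigned | voices=[76 89 67 85 -]
Op 5: note_on(80): voice 4 is free -> assigned | voices=[76 89 67 85 80]
Op 6: note_off(85): free voice 3 | voices=[76 89 67 - 80]
Op 7: note_on(63): voice 3 is free -> assigned | voices=[76 89 67 63 80]
Op 8: note_on(87): all voices busy, STEAL voice 0 (pitch 76, oldest) -> assign | voices=[87 89 67 63 80]

Answer: 1 2 0 none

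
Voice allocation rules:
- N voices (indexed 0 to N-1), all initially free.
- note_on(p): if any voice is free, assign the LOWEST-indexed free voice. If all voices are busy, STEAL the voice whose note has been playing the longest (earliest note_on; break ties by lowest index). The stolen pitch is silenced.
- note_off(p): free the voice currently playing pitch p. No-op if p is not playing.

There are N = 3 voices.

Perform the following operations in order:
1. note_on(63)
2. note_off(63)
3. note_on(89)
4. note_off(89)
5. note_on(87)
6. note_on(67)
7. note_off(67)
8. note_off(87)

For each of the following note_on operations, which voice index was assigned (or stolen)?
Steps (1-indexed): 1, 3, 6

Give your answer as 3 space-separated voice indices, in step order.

Answer: 0 0 1

Derivation:
Op 1: note_on(63): voice 0 is free -> assigned | voices=[63 - -]
Op 2: note_off(63): free voice 0 | voices=[- - -]
Op 3: note_on(89): voice 0 is free -> assigned | voices=[89 - -]
Op 4: note_off(89): free voice 0 | voices=[- - -]
Op 5: note_on(87): voice 0 is free -> assigned | voices=[87 - -]
Op 6: note_on(67): voice 1 is free -> assigned | voices=[87 67 -]
Op 7: note_off(67): free voice 1 | voices=[87 - -]
Op 8: note_off(87): free voice 0 | voices=[- - -]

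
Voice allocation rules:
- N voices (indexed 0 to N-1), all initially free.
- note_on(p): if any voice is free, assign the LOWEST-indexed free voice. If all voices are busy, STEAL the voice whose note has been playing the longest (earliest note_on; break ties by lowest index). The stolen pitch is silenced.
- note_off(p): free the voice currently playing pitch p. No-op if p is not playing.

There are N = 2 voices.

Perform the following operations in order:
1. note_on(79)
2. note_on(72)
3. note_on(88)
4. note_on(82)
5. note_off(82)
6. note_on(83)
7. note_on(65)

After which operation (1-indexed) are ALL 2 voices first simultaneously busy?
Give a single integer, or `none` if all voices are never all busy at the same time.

Op 1: note_on(79): voice 0 is free -> assigned | voices=[79 -]
Op 2: note_on(72): voice 1 is free -> assigned | voices=[79 72]
Op 3: note_on(88): all voices busy, STEAL voice 0 (pitch 79, oldest) -> assign | voices=[88 72]
Op 4: note_on(82): all voices busy, STEAL voice 1 (pitch 72, oldest) -> assign | voices=[88 82]
Op 5: note_off(82): free voice 1 | voices=[88 -]
Op 6: note_on(83): voice 1 is free -> assigned | voices=[88 83]
Op 7: note_on(65): all voices busy, STEAL voice 0 (pitch 88, oldest) -> assign | voices=[65 83]

Answer: 2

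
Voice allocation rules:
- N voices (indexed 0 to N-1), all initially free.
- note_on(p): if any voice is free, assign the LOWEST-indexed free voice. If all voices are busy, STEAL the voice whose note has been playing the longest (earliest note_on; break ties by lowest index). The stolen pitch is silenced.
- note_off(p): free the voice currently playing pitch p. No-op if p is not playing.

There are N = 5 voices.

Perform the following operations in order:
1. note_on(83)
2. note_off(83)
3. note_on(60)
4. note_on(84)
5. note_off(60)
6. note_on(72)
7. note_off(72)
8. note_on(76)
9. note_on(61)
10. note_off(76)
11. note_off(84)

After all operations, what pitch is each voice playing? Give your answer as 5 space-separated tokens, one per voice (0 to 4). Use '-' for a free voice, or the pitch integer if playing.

Answer: - - 61 - -

Derivation:
Op 1: note_on(83): voice 0 is free -> assigned | voices=[83 - - - -]
Op 2: note_off(83): free voice 0 | voices=[- - - - -]
Op 3: note_on(60): voice 0 is free -> assigned | voices=[60 - - - -]
Op 4: note_on(84): voice 1 is free -> assigned | voices=[60 84 - - -]
Op 5: note_off(60): free voice 0 | voices=[- 84 - - -]
Op 6: note_on(72): voice 0 is free -> assigned | voices=[72 84 - - -]
Op 7: note_off(72): free voice 0 | voices=[- 84 - - -]
Op 8: note_on(76): voice 0 is free -> assigned | voices=[76 84 - - -]
Op 9: note_on(61): voice 2 is free -> assigned | voices=[76 84 61 - -]
Op 10: note_off(76): free voice 0 | voices=[- 84 61 - -]
Op 11: note_off(84): free voice 1 | voices=[- - 61 - -]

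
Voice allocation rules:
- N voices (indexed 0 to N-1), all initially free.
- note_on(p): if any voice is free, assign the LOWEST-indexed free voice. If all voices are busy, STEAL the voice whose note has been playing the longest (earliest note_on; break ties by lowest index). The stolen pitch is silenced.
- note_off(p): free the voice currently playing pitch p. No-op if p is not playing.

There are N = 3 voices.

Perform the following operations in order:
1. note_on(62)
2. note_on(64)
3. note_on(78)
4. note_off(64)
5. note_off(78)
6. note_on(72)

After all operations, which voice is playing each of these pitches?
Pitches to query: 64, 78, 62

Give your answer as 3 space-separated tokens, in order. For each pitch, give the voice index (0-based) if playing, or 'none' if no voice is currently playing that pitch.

Op 1: note_on(62): voice 0 is free -> assigned | voices=[62 - -]
Op 2: note_on(64): voice 1 is free -> assigned | voices=[62 64 -]
Op 3: note_on(78): voice 2 is free -> assigned | voices=[62 64 78]
Op 4: note_off(64): free voice 1 | voices=[62 - 78]
Op 5: note_off(78): free voice 2 | voices=[62 - -]
Op 6: note_on(72): voice 1 is free -> assigned | voices=[62 72 -]

Answer: none none 0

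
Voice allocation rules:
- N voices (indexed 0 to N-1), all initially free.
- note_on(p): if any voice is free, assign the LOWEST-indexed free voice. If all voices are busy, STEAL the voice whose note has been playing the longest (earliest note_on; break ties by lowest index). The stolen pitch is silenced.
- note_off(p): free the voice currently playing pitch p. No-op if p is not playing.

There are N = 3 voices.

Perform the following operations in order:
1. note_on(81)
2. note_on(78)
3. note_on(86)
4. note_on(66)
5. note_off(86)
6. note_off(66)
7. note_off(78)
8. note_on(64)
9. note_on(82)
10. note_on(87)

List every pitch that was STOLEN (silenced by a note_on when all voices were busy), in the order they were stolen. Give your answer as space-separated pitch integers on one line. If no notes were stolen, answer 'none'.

Op 1: note_on(81): voice 0 is free -> assigned | voices=[81 - -]
Op 2: note_on(78): voice 1 is free -> assigned | voices=[81 78 -]
Op 3: note_on(86): voice 2 is free -> assigned | voices=[81 78 86]
Op 4: note_on(66): all voices busy, STEAL voice 0 (pitch 81, oldest) -> assign | voices=[66 78 86]
Op 5: note_off(86): free voice 2 | voices=[66 78 -]
Op 6: note_off(66): free voice 0 | voices=[- 78 -]
Op 7: note_off(78): free voice 1 | voices=[- - -]
Op 8: note_on(64): voice 0 is free -> assigned | voices=[64 - -]
Op 9: note_on(82): voice 1 is free -> assigned | voices=[64 82 -]
Op 10: note_on(87): voice 2 is free -> assigned | voices=[64 82 87]

Answer: 81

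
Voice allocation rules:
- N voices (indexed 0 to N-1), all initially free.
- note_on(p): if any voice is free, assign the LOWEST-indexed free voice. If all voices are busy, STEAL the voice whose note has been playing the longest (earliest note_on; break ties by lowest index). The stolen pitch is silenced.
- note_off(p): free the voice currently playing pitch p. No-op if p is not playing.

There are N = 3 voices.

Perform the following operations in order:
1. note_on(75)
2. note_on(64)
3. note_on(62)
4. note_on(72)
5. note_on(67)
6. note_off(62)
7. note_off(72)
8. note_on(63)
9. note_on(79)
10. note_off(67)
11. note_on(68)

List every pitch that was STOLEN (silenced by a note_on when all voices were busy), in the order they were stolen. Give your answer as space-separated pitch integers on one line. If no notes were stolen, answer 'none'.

Op 1: note_on(75): voice 0 is free -> assigned | voices=[75 - -]
Op 2: note_on(64): voice 1 is free -> assigned | voices=[75 64 -]
Op 3: note_on(62): voice 2 is free -> assigned | voices=[75 64 62]
Op 4: note_on(72): all voices busy, STEAL voice 0 (pitch 75, oldest) -> assign | voices=[72 64 62]
Op 5: note_on(67): all voices busy, STEAL voice 1 (pitch 64, oldest) -> assign | voices=[72 67 62]
Op 6: note_off(62): free voice 2 | voices=[72 67 -]
Op 7: note_off(72): free voice 0 | voices=[- 67 -]
Op 8: note_on(63): voice 0 is free -> assigned | voices=[63 67 -]
Op 9: note_on(79): voice 2 is free -> assigned | voices=[63 67 79]
Op 10: note_off(67): free voice 1 | voices=[63 - 79]
Op 11: note_on(68): voice 1 is free -> assigned | voices=[63 68 79]

Answer: 75 64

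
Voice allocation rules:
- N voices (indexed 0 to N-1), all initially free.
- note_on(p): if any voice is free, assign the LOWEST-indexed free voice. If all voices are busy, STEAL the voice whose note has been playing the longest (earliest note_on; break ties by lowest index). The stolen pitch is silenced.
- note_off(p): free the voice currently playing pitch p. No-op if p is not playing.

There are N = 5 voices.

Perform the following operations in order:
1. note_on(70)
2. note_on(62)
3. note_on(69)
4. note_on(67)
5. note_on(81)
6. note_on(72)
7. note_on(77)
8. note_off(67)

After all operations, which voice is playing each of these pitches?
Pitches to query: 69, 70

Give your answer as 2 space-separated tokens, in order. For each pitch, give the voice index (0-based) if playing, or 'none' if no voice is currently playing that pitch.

Op 1: note_on(70): voice 0 is free -> assigned | voices=[70 - - - -]
Op 2: note_on(62): voice 1 is free -> assigned | voices=[70 62 - - -]
Op 3: note_on(69): voice 2 is free -> assigned | voices=[70 62 69 - -]
Op 4: note_on(67): voice 3 is free -> assigned | voices=[70 62 69 67 -]
Op 5: note_on(81): voice 4 is free -> assigned | voices=[70 62 69 67 81]
Op 6: note_on(72): all voices busy, STEAL voice 0 (pitch 70, oldest) -> assign | voices=[72 62 69 67 81]
Op 7: note_on(77): all voices busy, STEAL voice 1 (pitch 62, oldest) -> assign | voices=[72 77 69 67 81]
Op 8: note_off(67): free voice 3 | voices=[72 77 69 - 81]

Answer: 2 none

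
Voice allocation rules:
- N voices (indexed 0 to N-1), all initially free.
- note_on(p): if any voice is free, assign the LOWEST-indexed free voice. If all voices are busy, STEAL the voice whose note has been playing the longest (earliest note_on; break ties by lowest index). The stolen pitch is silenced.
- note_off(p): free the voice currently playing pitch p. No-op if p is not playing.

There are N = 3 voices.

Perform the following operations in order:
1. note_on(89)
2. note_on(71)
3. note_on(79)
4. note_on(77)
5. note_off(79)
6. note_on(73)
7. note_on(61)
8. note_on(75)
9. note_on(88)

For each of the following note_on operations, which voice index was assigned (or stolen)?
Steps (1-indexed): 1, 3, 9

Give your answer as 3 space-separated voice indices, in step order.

Answer: 0 2 2

Derivation:
Op 1: note_on(89): voice 0 is free -> assigned | voices=[89 - -]
Op 2: note_on(71): voice 1 is free -> assigned | voices=[89 71 -]
Op 3: note_on(79): voice 2 is free -> assigned | voices=[89 71 79]
Op 4: note_on(77): all voices busy, STEAL voice 0 (pitch 89, oldest) -> assign | voices=[77 71 79]
Op 5: note_off(79): free voice 2 | voices=[77 71 -]
Op 6: note_on(73): voice 2 is free -> assigned | voices=[77 71 73]
Op 7: note_on(61): all voices busy, STEAL voice 1 (pitch 71, oldest) -> assign | voices=[77 61 73]
Op 8: note_on(75): all voices busy, STEAL voice 0 (pitch 77, oldest) -> assign | voices=[75 61 73]
Op 9: note_on(88): all voices busy, STEAL voice 2 (pitch 73, oldest) -> assign | voices=[75 61 88]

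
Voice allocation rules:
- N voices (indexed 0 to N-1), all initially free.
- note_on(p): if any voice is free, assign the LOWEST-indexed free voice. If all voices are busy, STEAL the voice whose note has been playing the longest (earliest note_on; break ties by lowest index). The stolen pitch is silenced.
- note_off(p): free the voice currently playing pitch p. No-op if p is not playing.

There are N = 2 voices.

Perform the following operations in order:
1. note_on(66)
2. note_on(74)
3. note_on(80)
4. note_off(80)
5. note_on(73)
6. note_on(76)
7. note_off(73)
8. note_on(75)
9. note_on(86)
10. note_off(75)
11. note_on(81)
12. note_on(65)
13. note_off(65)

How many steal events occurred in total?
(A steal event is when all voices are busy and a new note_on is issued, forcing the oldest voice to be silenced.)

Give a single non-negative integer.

Answer: 4

Derivation:
Op 1: note_on(66): voice 0 is free -> assigned | voices=[66 -]
Op 2: note_on(74): voice 1 is free -> assigned | voices=[66 74]
Op 3: note_on(80): all voices busy, STEAL voice 0 (pitch 66, oldest) -> assign | voices=[80 74]
Op 4: note_off(80): free voice 0 | voices=[- 74]
Op 5: note_on(73): voice 0 is free -> assigned | voices=[73 74]
Op 6: note_on(76): all voices busy, STEAL voice 1 (pitch 74, oldest) -> assign | voices=[73 76]
Op 7: note_off(73): free voice 0 | voices=[- 76]
Op 8: note_on(75): voice 0 is free -> assigned | voices=[75 76]
Op 9: note_on(86): all voices busy, STEAL voice 1 (pitch 76, oldest) -> assign | voices=[75 86]
Op 10: note_off(75): free voice 0 | voices=[- 86]
Op 11: note_on(81): voice 0 is free -> assigned | voices=[81 86]
Op 12: note_on(65): all voices busy, STEAL voice 1 (pitch 86, oldest) -> assign | voices=[81 65]
Op 13: note_off(65): free voice 1 | voices=[81 -]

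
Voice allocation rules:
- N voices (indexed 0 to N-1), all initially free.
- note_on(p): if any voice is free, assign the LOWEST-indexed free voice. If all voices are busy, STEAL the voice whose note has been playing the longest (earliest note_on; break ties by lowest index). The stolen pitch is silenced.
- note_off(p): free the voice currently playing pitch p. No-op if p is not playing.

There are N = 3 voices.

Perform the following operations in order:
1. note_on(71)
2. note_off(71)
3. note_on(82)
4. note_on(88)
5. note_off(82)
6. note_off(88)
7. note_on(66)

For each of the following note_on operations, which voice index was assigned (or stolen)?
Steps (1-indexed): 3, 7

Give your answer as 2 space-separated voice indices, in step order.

Answer: 0 0

Derivation:
Op 1: note_on(71): voice 0 is free -> assigned | voices=[71 - -]
Op 2: note_off(71): free voice 0 | voices=[- - -]
Op 3: note_on(82): voice 0 is free -> assigned | voices=[82 - -]
Op 4: note_on(88): voice 1 is free -> assigned | voices=[82 88 -]
Op 5: note_off(82): free voice 0 | voices=[- 88 -]
Op 6: note_off(88): free voice 1 | voices=[- - -]
Op 7: note_on(66): voice 0 is free -> assigned | voices=[66 - -]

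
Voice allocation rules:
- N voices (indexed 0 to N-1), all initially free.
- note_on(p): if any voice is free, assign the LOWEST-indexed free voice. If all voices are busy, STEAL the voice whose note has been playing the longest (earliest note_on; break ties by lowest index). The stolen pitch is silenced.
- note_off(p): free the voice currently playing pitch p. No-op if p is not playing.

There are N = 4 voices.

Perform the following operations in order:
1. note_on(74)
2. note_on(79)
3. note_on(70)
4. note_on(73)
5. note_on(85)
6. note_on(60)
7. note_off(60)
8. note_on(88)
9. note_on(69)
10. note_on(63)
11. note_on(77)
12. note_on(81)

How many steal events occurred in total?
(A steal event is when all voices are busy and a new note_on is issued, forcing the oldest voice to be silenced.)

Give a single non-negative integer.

Answer: 6

Derivation:
Op 1: note_on(74): voice 0 is free -> assigned | voices=[74 - - -]
Op 2: note_on(79): voice 1 is free -> assigned | voices=[74 79 - -]
Op 3: note_on(70): voice 2 is free -> assigned | voices=[74 79 70 -]
Op 4: note_on(73): voice 3 is free -> assigned | voices=[74 79 70 73]
Op 5: note_on(85): all voices busy, STEAL voice 0 (pitch 74, oldest) -> assign | voices=[85 79 70 73]
Op 6: note_on(60): all voices busy, STEAL voice 1 (pitch 79, oldest) -> assign | voices=[85 60 70 73]
Op 7: note_off(60): free voice 1 | voices=[85 - 70 73]
Op 8: note_on(88): voice 1 is free -> assigned | voices=[85 88 70 73]
Op 9: note_on(69): all voices busy, STEAL voice 2 (pitch 70, oldest) -> assign | voices=[85 88 69 73]
Op 10: note_on(63): all voices busy, STEAL voice 3 (pitch 73, oldest) -> assign | voices=[85 88 69 63]
Op 11: note_on(77): all voices busy, STEAL voice 0 (pitch 85, oldest) -> assign | voices=[77 88 69 63]
Op 12: note_on(81): all voices busy, STEAL voice 1 (pitch 88, oldest) -> assign | voices=[77 81 69 63]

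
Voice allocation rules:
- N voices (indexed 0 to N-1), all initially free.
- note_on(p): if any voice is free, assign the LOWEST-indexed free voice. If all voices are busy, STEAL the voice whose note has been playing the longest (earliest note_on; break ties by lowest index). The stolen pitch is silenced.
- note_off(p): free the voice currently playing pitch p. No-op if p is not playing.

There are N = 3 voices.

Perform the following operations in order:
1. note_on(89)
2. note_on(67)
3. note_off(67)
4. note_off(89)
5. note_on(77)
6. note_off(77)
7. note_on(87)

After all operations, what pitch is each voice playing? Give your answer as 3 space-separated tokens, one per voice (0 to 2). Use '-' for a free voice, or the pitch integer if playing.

Op 1: note_on(89): voice 0 is free -> assigned | voices=[89 - -]
Op 2: note_on(67): voice 1 is free -> assigned | voices=[89 67 -]
Op 3: note_off(67): free voice 1 | voices=[89 - -]
Op 4: note_off(89): free voice 0 | voices=[- - -]
Op 5: note_on(77): voice 0 is free -> assigned | voices=[77 - -]
Op 6: note_off(77): free voice 0 | voices=[- - -]
Op 7: note_on(87): voice 0 is free -> assigned | voices=[87 - -]

Answer: 87 - -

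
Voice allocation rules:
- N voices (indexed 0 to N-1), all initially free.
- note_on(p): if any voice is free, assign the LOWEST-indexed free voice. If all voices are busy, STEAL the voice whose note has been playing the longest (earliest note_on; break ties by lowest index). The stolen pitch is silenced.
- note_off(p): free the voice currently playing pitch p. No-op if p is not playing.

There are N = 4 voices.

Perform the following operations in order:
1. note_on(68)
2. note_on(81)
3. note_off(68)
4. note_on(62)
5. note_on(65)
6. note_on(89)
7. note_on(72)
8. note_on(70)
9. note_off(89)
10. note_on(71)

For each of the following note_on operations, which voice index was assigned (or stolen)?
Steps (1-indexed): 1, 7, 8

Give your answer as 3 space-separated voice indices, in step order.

Op 1: note_on(68): voice 0 is free -> assigned | voices=[68 - - -]
Op 2: note_on(81): voice 1 is free -> assigned | voices=[68 81 - -]
Op 3: note_off(68): free voice 0 | voices=[- 81 - -]
Op 4: note_on(62): voice 0 is free -> assigned | voices=[62 81 - -]
Op 5: note_on(65): voice 2 is free -> assigned | voices=[62 81 65 -]
Op 6: note_on(89): voice 3 is free -> assigned | voices=[62 81 65 89]
Op 7: note_on(72): all voices busy, STEAL voice 1 (pitch 81, oldest) -> assign | voices=[62 72 65 89]
Op 8: note_on(70): all voices busy, STEAL voice 0 (pitch 62, oldest) -> assign | voices=[70 72 65 89]
Op 9: note_off(89): free voice 3 | voices=[70 72 65 -]
Op 10: note_on(71): voice 3 is free -> assigned | voices=[70 72 65 71]

Answer: 0 1 0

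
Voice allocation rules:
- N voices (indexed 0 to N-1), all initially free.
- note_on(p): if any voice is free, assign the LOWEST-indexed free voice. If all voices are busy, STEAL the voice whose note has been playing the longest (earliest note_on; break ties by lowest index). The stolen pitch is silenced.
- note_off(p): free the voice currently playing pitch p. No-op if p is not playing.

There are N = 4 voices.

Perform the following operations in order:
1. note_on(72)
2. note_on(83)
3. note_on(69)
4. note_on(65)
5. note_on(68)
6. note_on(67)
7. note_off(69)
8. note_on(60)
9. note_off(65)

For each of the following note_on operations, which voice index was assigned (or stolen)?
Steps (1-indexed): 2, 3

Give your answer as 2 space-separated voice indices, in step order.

Answer: 1 2

Derivation:
Op 1: note_on(72): voice 0 is free -> assigned | voices=[72 - - -]
Op 2: note_on(83): voice 1 is free -> assigned | voices=[72 83 - -]
Op 3: note_on(69): voice 2 is free -> assigned | voices=[72 83 69 -]
Op 4: note_on(65): voice 3 is free -> assigned | voices=[72 83 69 65]
Op 5: note_on(68): all voices busy, STEAL voice 0 (pitch 72, oldest) -> assign | voices=[68 83 69 65]
Op 6: note_on(67): all voices busy, STEAL voice 1 (pitch 83, oldest) -> assign | voices=[68 67 69 65]
Op 7: note_off(69): free voice 2 | voices=[68 67 - 65]
Op 8: note_on(60): voice 2 is free -> assigned | voices=[68 67 60 65]
Op 9: note_off(65): free voice 3 | voices=[68 67 60 -]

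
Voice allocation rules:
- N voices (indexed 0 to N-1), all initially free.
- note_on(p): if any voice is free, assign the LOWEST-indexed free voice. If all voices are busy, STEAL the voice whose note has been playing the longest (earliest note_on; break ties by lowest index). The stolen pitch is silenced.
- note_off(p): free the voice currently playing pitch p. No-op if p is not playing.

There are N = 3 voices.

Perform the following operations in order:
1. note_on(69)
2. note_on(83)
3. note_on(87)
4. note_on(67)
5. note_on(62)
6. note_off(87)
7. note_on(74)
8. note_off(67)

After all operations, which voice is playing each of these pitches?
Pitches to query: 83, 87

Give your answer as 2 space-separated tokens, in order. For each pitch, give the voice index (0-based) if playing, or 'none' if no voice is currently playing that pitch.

Op 1: note_on(69): voice 0 is free -> assigned | voices=[69 - -]
Op 2: note_on(83): voice 1 is free -> assigned | voices=[69 83 -]
Op 3: note_on(87): voice 2 is free -> assigned | voices=[69 83 87]
Op 4: note_on(67): all voices busy, STEAL voice 0 (pitch 69, oldest) -> assign | voices=[67 83 87]
Op 5: note_on(62): all voices busy, STEAL voice 1 (pitch 83, oldest) -> assign | voices=[67 62 87]
Op 6: note_off(87): free voice 2 | voices=[67 62 -]
Op 7: note_on(74): voice 2 is free -> assigned | voices=[67 62 74]
Op 8: note_off(67): free voice 0 | voices=[- 62 74]

Answer: none none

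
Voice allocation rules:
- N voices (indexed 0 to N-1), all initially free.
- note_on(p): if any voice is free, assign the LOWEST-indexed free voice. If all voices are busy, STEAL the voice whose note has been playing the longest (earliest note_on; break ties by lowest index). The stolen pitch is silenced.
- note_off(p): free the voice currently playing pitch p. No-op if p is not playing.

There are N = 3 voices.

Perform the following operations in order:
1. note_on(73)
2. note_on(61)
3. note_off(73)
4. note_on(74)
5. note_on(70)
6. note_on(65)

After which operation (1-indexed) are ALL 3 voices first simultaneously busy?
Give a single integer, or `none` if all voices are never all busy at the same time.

Op 1: note_on(73): voice 0 is free -> assigned | voices=[73 - -]
Op 2: note_on(61): voice 1 is free -> assigned | voices=[73 61 -]
Op 3: note_off(73): free voice 0 | voices=[- 61 -]
Op 4: note_on(74): voice 0 is free -> assigned | voices=[74 61 -]
Op 5: note_on(70): voice 2 is free -> assigned | voices=[74 61 70]
Op 6: note_on(65): all voices busy, STEAL voice 1 (pitch 61, oldest) -> assign | voices=[74 65 70]

Answer: 5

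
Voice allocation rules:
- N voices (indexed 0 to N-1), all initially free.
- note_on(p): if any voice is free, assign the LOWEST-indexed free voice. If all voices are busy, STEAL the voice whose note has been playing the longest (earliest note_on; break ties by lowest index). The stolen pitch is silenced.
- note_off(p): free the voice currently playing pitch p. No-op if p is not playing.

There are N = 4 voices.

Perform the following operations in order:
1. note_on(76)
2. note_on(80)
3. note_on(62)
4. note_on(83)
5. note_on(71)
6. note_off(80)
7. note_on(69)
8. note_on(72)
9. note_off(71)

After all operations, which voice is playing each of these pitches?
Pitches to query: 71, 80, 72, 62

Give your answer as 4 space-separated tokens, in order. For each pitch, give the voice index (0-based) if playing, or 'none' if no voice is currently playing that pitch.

Op 1: note_on(76): voice 0 is free -> assigned | voices=[76 - - -]
Op 2: note_on(80): voice 1 is free -> assigned | voices=[76 80 - -]
Op 3: note_on(62): voice 2 is free -> assigned | voices=[76 80 62 -]
Op 4: note_on(83): voice 3 is free -> assigned | voices=[76 80 62 83]
Op 5: note_on(71): all voices busy, STEAL voice 0 (pitch 76, oldest) -> assign | voices=[71 80 62 83]
Op 6: note_off(80): free voice 1 | voices=[71 - 62 83]
Op 7: note_on(69): voice 1 is free -> assigned | voices=[71 69 62 83]
Op 8: note_on(72): all voices busy, STEAL voice 2 (pitch 62, oldest) -> assign | voices=[71 69 72 83]
Op 9: note_off(71): free voice 0 | voices=[- 69 72 83]

Answer: none none 2 none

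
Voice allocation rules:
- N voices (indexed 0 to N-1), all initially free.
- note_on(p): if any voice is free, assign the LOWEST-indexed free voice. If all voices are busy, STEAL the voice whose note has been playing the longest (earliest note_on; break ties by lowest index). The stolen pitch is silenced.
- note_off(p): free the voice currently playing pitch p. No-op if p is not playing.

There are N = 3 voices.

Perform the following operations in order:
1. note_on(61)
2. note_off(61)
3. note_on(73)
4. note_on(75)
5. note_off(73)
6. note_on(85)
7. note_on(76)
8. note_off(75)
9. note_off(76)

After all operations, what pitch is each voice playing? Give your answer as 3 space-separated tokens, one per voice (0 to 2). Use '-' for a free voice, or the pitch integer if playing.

Answer: 85 - -

Derivation:
Op 1: note_on(61): voice 0 is free -> assigned | voices=[61 - -]
Op 2: note_off(61): free voice 0 | voices=[- - -]
Op 3: note_on(73): voice 0 is free -> assigned | voices=[73 - -]
Op 4: note_on(75): voice 1 is free -> assigned | voices=[73 75 -]
Op 5: note_off(73): free voice 0 | voices=[- 75 -]
Op 6: note_on(85): voice 0 is free -> assigned | voices=[85 75 -]
Op 7: note_on(76): voice 2 is free -> assigned | voices=[85 75 76]
Op 8: note_off(75): free voice 1 | voices=[85 - 76]
Op 9: note_off(76): free voice 2 | voices=[85 - -]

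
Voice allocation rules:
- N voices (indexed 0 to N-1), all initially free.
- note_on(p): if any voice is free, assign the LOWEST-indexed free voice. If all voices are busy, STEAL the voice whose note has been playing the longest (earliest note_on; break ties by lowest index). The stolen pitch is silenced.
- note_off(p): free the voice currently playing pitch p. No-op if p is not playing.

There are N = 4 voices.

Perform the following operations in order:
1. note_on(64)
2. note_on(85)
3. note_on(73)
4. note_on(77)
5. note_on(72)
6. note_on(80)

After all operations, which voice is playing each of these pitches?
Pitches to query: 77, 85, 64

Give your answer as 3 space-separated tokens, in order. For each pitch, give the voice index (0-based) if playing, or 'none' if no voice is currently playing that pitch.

Op 1: note_on(64): voice 0 is free -> assigned | voices=[64 - - -]
Op 2: note_on(85): voice 1 is free -> assigned | voices=[64 85 - -]
Op 3: note_on(73): voice 2 is free -> assigned | voices=[64 85 73 -]
Op 4: note_on(77): voice 3 is free -> assigned | voices=[64 85 73 77]
Op 5: note_on(72): all voices busy, STEAL voice 0 (pitch 64, oldest) -> assign | voices=[72 85 73 77]
Op 6: note_on(80): all voices busy, STEAL voice 1 (pitch 85, oldest) -> assign | voices=[72 80 73 77]

Answer: 3 none none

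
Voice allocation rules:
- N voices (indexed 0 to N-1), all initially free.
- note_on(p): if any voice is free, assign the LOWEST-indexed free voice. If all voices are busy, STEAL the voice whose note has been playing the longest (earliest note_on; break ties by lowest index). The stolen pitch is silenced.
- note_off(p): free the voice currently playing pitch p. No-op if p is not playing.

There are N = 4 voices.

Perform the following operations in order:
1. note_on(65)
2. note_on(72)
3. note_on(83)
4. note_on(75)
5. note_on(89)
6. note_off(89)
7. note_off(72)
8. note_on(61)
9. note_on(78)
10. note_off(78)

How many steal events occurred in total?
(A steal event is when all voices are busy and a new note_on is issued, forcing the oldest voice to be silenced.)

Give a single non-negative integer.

Answer: 1

Derivation:
Op 1: note_on(65): voice 0 is free -> assigned | voices=[65 - - -]
Op 2: note_on(72): voice 1 is free -> assigned | voices=[65 72 - -]
Op 3: note_on(83): voice 2 is free -> assigned | voices=[65 72 83 -]
Op 4: note_on(75): voice 3 is free -> assigned | voices=[65 72 83 75]
Op 5: note_on(89): all voices busy, STEAL voice 0 (pitch 65, oldest) -> assign | voices=[89 72 83 75]
Op 6: note_off(89): free voice 0 | voices=[- 72 83 75]
Op 7: note_off(72): free voice 1 | voices=[- - 83 75]
Op 8: note_on(61): voice 0 is free -> assigned | voices=[61 - 83 75]
Op 9: note_on(78): voice 1 is free -> assigned | voices=[61 78 83 75]
Op 10: note_off(78): free voice 1 | voices=[61 - 83 75]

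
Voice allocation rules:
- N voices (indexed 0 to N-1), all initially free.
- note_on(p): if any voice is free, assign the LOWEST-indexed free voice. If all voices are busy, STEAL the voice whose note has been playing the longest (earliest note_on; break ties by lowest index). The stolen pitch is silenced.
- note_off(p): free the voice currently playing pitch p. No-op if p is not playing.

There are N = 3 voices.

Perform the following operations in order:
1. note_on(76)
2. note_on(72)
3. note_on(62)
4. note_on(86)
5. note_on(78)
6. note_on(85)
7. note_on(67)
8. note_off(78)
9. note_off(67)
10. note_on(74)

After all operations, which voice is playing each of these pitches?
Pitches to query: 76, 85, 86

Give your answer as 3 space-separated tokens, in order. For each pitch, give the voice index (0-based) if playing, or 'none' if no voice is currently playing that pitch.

Answer: none 2 none

Derivation:
Op 1: note_on(76): voice 0 is free -> assigned | voices=[76 - -]
Op 2: note_on(72): voice 1 is free -> assigned | voices=[76 72 -]
Op 3: note_on(62): voice 2 is free -> assigned | voices=[76 72 62]
Op 4: note_on(86): all voices busy, STEAL voice 0 (pitch 76, oldest) -> assign | voices=[86 72 62]
Op 5: note_on(78): all voices busy, STEAL voice 1 (pitch 72, oldest) -> assign | voices=[86 78 62]
Op 6: note_on(85): all voices busy, STEAL voice 2 (pitch 62, oldest) -> assign | voices=[86 78 85]
Op 7: note_on(67): all voices busy, STEAL voice 0 (pitch 86, oldest) -> assign | voices=[67 78 85]
Op 8: note_off(78): free voice 1 | voices=[67 - 85]
Op 9: note_off(67): free voice 0 | voices=[- - 85]
Op 10: note_on(74): voice 0 is free -> assigned | voices=[74 - 85]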